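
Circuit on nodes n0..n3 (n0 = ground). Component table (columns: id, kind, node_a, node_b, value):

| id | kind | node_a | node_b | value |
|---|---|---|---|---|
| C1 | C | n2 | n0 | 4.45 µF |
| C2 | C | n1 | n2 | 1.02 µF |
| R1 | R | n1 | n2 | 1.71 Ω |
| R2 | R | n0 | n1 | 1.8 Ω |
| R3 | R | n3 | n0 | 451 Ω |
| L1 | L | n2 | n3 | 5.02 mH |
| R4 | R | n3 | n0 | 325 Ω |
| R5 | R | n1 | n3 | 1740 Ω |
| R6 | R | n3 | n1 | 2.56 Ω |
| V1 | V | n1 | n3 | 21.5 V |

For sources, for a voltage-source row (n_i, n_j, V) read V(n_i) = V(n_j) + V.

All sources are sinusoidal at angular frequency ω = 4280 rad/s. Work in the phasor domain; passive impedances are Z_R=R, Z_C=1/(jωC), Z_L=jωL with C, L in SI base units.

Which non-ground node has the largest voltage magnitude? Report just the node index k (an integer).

Element admittances at ω=4280 rad/s:
  Y(C1) = 0.000+0.01905j S between n2,n0
  Y(C2) = 0.000+0.004366j S between n1,n2
  Y(R1) = 0.5848+0.000j S between n1,n2
  Y(R2) = 0.5556+0.000j S between n0,n1
  Y(R3) = 0.002217+0.000j S between n3,n0
  Y(L1) = 0.000-0.04654j S between n2,n3
  Y(R4) = 0.003077+0.000j S between n3,n0
  Y(R5) = 0.0005747+0.000j S between n1,n3
  Y(R6) = 0.3906+0.000j S between n3,n1
  V1: constraint V(n1)−V(n3) = 21.5
Assemble and solve the 4×4 MNA system:
  V(n1)=0.2605-0.006554j  V(n2)=0.1930+1.693j  V(n3)=-21.24-0.006554j
  i(V1)=-8.602+0.9975j

3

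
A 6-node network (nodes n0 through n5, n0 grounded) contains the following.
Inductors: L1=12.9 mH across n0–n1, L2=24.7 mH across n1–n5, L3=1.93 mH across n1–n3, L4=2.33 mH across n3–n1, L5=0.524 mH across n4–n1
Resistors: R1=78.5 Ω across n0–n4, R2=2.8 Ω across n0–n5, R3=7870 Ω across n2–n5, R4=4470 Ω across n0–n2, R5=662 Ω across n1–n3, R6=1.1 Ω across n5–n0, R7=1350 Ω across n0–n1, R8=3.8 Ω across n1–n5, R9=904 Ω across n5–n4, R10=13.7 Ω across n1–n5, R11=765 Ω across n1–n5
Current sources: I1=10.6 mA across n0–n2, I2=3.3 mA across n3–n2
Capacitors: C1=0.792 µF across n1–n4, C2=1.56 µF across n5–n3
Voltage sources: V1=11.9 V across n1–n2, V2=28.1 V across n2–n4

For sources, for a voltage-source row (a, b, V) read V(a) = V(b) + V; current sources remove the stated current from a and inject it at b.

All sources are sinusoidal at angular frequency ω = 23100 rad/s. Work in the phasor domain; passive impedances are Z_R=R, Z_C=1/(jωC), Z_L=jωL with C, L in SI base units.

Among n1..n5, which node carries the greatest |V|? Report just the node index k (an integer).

MNA unknowns: 5 node voltages V₁..V_5 plus 2 source currents (V1, V2)
L1: Y=0.000-0.003356j on G[0,1]
R1: Y=0.01274+0.000j on G[0,4]
R2: Y=0.3571+0.000j on G[0,5]
R3: Y=0.0001271+0.000j on G[2,5]
I1: z[0]−=0.0106, z[2]+=0.0106
R4: Y=0.0002237+0.000j on G[0,2]
R5: Y=0.001511+0.000j on G[1,3]
L2: Y=0.000-0.001753j on G[1,5]
R6: Y=0.9091+0.000j on G[5,0]
L3: Y=0.000-0.02243j on G[1,3]
L4: Y=0.000-0.01858j on G[3,1]
R7: Y=0.0007407+0.000j on G[0,1]
L5: Y=0.000-0.08261j on G[4,1]
R8: Y=0.2632+0.000j on G[1,5]
C1: Y=0.000+0.01830j on G[1,4]
R9: Y=0.001106+0.000j on G[5,4]
R10: Y=0.07299+0.000j on G[1,5]
I2: z[3]−=0.0033, z[2]+=0.0033
C2: Y=0.000+0.03604j on G[5,3]
R11: Y=0.001307+0.000j on G[1,5]
V1: row V1−V2=11.9, i_V1 at 1,2
V2: row V2−V4=28.1, i_V2 at 2,4
solve → V1=1.316-0.5537j, V2=-10.58-0.5537j, V3=6.070-6.742j, V4=-38.68-0.5537j, V5=0.4001+0.009479j
aux → i_V1=-0.5537+2.565j, i_V2=-0.5360+2.565j

4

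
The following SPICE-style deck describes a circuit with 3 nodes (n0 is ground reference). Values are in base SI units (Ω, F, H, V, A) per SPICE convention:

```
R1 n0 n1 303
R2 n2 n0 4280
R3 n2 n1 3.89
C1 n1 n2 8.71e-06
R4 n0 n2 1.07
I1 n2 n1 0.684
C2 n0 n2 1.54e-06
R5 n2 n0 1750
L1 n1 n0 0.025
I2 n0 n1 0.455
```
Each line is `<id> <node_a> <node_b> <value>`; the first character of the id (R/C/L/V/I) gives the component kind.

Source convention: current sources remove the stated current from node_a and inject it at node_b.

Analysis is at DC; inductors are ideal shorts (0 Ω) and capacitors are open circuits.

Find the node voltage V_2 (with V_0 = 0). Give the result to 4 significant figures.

-0.5736 V

Apply KCL at each of the 2 non-ground nodes and solve the resulting linear system.
Node n1: branches {R1, R3, C1, I1, L1, I2} → V_1 = 0.000
Node n2: branches {R2, R3, C1, R4, I1, C2, R5} → V_2 = -0.5736
Source currents: i(L1)=0.9915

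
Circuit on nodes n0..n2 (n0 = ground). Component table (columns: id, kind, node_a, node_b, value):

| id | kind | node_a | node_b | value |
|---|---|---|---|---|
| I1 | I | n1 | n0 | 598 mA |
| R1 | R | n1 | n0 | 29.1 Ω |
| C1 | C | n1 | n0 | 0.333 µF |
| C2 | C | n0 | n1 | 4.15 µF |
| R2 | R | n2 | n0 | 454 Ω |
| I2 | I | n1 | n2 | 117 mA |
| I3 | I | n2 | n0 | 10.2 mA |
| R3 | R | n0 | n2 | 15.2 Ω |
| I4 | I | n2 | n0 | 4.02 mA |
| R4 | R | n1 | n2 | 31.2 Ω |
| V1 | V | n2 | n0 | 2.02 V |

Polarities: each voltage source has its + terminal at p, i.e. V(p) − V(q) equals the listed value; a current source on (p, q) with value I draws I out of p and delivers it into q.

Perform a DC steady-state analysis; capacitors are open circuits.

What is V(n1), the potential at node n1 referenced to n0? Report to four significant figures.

Element admittances at DC:
  I1: injects 0.598 A into n0 (from n1)
  Y(R1) = 0.03436 S between n1,n0
  Y(C1) = 0.000 S between n1,n0
  Y(C2) = 0.000 S between n0,n1
  Y(R2) = 0.002203 S between n2,n0
  I2: injects 0.117 A into n2 (from n1)
  I3: injects 0.0102 A into n0 (from n2)
  Y(R3) = 0.06579 S between n0,n2
  I4: injects 0.00402 A into n0 (from n2)
  Y(R4) = 0.03205 S between n1,n2
  V1: constraint V(n2)−V(n0) = 2.02
Assemble and solve the 3×3 MNA system:
  V(n1)=-9.791  V(n2)=2.020
  i(V1)=-0.4131

-9.791 V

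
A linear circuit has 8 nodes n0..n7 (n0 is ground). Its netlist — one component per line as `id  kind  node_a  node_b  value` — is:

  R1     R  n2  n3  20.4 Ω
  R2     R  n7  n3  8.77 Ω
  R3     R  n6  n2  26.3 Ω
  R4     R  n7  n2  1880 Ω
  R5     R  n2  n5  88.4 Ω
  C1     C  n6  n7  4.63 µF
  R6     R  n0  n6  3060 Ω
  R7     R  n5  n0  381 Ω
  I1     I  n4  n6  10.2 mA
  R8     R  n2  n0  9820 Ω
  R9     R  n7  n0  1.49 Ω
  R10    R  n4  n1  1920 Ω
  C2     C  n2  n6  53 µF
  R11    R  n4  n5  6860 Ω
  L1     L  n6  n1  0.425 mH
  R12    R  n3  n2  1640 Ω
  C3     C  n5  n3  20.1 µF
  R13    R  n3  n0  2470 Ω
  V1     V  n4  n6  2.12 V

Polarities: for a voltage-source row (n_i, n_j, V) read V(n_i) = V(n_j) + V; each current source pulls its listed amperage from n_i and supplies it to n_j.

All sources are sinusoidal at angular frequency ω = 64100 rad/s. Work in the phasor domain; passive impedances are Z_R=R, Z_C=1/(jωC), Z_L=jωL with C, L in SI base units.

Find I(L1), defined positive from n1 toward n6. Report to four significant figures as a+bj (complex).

0.001104-1.566e-05j A

Element admittances at ω=64100 rad/s:
  Y(R1) = 0.04902+0.000j S between n2,n3
  Y(R2) = 0.1140+0.000j S between n7,n3
  Y(R3) = 0.03802+0.000j S between n6,n2
  Y(R4) = 0.0005319+0.000j S between n7,n2
  Y(R5) = 0.01131+0.000j S between n2,n5
  Y(C1) = 0.000+0.2968j S between n6,n7
  Y(R6) = 0.0003268+0.000j S between n0,n6
  Y(R7) = 0.002625+0.000j S between n5,n0
  I1: injects 0.0102 A into n6 (from n4)
  Y(R8) = 0.0001018+0.000j S between n2,n0
  Y(R9) = 0.6711+0.000j S between n7,n0
  Y(R10) = 0.0005208+0.000j S between n4,n1
  Y(C2) = 0.000+3.397j S between n2,n6
  Y(R11) = 0.0001458+0.000j S between n4,n5
  Y(L1) = 0.000-0.03671j S between n6,n1
  Y(R12) = 0.0006098+0.000j S between n3,n2
  Y(C3) = 0.000+1.288j S between n5,n3
  Y(R13) = 0.0004049+0.000j S between n3,n0
  V1: constraint V(n4)−V(n6) = 2.12
Assemble and solve the 8×8 MNA system:
  V(n1)=0.0003259+0.03074j  V(n2)=-0.0001086+0.0006370j  V(n3)=0.001692+0.0002355j  V(n4)=2.120+0.0006695j  V(n5)=0.001698+1.516e-05j  V(n6)=-0.0001009+0.0006695j  V(n7)=-7.595e-06-6.240e-07j
  i(V1)=-0.01161+1.557e-05j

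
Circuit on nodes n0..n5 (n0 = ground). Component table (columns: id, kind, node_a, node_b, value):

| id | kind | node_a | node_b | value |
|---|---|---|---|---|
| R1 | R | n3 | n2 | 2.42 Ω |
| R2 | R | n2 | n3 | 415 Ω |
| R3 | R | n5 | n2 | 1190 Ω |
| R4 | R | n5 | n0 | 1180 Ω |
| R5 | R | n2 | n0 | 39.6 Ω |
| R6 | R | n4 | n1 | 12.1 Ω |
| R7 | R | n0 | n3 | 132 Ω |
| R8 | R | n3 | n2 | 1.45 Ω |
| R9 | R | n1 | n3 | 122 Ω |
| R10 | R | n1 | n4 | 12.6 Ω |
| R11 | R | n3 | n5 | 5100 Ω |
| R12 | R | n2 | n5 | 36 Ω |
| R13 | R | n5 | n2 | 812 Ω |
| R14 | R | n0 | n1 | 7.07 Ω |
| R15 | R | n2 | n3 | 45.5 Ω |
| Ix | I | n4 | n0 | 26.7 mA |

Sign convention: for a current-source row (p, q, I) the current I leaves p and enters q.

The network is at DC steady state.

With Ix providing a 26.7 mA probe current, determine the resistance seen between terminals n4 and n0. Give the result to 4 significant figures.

Apply KCL at each of the 5 non-ground nodes and solve the resulting linear system.
Node n1: branches {R6, R9, R10, R14} → V_1 = -0.1804
Node n2: branches {R1, R2, R3, R5, R8, R12, R13, R15} → V_2 = -0.03503
Node n3: branches {R1, R2, R7, R8, R9, R11, R15} → V_3 = -0.03584
Node n4: branches {R6, R10, Ix} → V_4 = -0.3452
Node n5: branches {R3, R4, R11, R12, R13} → V_5 = -0.03407

R_eq = 12.93 Ω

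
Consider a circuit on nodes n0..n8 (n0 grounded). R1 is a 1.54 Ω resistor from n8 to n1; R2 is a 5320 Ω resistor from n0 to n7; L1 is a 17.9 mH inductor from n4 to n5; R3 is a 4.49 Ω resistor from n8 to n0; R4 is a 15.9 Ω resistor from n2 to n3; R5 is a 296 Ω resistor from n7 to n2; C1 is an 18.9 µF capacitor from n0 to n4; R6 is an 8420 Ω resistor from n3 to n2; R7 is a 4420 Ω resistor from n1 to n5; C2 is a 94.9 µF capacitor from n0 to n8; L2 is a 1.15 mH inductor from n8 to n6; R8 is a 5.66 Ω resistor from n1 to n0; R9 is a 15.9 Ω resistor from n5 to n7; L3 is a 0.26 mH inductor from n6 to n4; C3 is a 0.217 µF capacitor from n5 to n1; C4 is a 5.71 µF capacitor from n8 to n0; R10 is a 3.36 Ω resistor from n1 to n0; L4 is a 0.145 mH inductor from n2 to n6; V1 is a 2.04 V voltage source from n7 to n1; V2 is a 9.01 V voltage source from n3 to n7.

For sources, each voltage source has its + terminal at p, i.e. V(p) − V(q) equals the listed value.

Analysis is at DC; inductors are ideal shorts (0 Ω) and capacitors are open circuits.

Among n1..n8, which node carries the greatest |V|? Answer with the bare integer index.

Apply KCL at each of the 8 non-ground nodes and solve the resulting linear system.
Node n1: branches {R1, R7, R8, C3, R10, V1} → V_1 = -0.2861
Node n2: branches {R4, R5, R6, L4} → V_2 = 0.6077
Node n3: branches {R4, R6, V2} → V_3 = 10.76
Node n4: branches {L1, C1, L3} → V_4 = 0.6077
Node n5: branches {L1, R7, R9, C3} → V_5 = 0.6077
Node n6: branches {L2, L3, L4} → V_6 = 0.6077
Node n7: branches {R2, R5, R9, V1, V2} → V_7 = 1.754
Node n8: branches {R1, R3, C2, L2, C4} → V_8 = 0.6077
Source currents: i(L1)=-0.07189, i(L2)=-0.7157, i(L3)=-0.07189, i(L4)=0.6438, i(V1)=-0.7163, i(V2)=-0.6400

3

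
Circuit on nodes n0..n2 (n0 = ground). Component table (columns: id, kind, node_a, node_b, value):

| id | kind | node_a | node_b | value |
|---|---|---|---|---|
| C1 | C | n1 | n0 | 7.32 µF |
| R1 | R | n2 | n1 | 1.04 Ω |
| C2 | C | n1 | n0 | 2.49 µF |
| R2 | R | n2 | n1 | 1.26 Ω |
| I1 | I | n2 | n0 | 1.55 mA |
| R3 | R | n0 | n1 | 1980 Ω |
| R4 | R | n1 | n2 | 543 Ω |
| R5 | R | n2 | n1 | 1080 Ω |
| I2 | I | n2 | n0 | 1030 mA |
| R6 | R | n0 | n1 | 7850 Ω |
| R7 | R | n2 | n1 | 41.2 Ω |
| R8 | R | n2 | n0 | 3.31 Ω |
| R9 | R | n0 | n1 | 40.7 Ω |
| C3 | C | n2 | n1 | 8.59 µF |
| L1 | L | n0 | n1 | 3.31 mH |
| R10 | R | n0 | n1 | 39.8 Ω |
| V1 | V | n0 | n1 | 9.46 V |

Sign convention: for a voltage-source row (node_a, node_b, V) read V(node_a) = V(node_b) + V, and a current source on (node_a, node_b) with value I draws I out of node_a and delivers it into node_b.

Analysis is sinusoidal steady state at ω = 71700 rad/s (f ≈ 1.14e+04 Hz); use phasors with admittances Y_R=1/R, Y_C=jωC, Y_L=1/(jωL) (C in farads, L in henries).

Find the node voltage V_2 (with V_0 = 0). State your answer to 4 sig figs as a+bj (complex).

Apply KCL at each of the 2 non-ground nodes and solve the resulting linear system.
Node n1: branches {C1, R1, C2, R2, R3, R4, R5, R6, R7, R9, C3, L1, R10, V1} → V_1 = -9.460+0.000j
Node n2: branches {R1, R2, I1, R4, R5, I2, R7, R8, C3} → V_2 = -8.654-0.2381j
Source currents: i(V1)=-2.059-6.686j

-8.654-0.2381j V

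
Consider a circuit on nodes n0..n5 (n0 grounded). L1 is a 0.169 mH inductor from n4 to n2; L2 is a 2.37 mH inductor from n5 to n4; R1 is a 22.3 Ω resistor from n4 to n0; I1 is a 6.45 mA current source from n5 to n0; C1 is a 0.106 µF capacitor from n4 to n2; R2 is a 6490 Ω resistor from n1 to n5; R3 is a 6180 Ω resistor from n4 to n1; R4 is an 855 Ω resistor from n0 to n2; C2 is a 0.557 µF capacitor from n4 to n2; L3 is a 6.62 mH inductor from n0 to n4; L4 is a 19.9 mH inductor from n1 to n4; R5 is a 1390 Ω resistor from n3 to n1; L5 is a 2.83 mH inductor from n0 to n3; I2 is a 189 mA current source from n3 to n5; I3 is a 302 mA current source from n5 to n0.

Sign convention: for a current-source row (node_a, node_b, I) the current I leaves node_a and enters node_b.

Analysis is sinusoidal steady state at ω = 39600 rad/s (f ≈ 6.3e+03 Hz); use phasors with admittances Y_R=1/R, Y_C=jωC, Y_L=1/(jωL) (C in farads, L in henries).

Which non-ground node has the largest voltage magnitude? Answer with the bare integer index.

MNA unknowns: 5 node voltages V₁..V_5
L1: Y=0.000-0.1494j on G[4,2]
L2: Y=0.000-0.01066j on G[5,4]
R1: Y=0.04484+0.000j on G[4,0]
I1: z[5]−=0.00645, z[0]+=0.00645
C1: Y=0.000+0.004198j on G[4,2]
R2: Y=0.0001541+0.000j on G[1,5]
R3: Y=0.0001618+0.000j on G[4,1]
R4: Y=0.001170+0.000j on G[0,2]
C2: Y=0.000+0.02206j on G[4,2]
L3: Y=0.000-0.003815j on G[0,4]
L4: Y=0.000-0.001269j on G[1,4]
R5: Y=0.0007194+0.000j on G[3,1]
L5: Y=0.000-0.008923j on G[0,3]
I2: z[3]−=0.189, z[5]+=0.189
I3: z[5]−=0.302, z[0]+=0.302
solve → V1=5.434-6.213j, V2=-2.666-0.4217j, V3=-1.164-20.65j, V4=-2.662-0.4471j, V5=-2.739-11.54j

3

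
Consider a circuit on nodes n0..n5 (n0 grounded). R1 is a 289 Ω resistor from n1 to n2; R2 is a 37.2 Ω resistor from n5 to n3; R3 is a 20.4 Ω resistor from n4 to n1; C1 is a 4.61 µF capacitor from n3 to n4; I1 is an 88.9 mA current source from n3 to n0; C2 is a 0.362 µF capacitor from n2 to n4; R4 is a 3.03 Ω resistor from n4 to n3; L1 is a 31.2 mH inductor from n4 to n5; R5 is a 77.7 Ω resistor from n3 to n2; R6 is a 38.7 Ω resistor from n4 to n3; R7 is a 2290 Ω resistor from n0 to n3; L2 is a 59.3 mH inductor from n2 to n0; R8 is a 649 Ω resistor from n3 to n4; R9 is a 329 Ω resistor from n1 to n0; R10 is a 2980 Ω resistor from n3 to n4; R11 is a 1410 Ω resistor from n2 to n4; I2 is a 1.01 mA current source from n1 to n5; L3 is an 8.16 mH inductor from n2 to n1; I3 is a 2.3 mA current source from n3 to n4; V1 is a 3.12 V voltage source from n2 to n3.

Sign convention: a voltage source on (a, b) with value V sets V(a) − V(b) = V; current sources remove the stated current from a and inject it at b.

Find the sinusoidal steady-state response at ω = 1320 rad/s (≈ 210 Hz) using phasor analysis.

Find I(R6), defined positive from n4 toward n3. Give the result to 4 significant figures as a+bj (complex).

0.007535-0.002832j A

Apply KCL at each of the 5 non-ground nodes and solve the resulting linear system.
Node n1: branches {R1, R3, R9, I2, L3} → V_1 = -2.653-7.154j
Node n2: branches {R1, C2, R5, L2, R11, L3, V1} → V_2 = -1.913-6.155j
Node n3: branches {R2, C1, I1, R4, R5, R6, R7, R8, R10, I3, V1} → V_3 = -5.033-6.155j
Node n4: branches {R3, C1, C2, R4, L1, R6, R8, R10, R11, I3} → V_4 = -4.741-6.265j
Node n5: branches {R2, L1, I2} → V_5 = -4.935-6.331j
Source currents: i(V1)=-0.05875+0.03946j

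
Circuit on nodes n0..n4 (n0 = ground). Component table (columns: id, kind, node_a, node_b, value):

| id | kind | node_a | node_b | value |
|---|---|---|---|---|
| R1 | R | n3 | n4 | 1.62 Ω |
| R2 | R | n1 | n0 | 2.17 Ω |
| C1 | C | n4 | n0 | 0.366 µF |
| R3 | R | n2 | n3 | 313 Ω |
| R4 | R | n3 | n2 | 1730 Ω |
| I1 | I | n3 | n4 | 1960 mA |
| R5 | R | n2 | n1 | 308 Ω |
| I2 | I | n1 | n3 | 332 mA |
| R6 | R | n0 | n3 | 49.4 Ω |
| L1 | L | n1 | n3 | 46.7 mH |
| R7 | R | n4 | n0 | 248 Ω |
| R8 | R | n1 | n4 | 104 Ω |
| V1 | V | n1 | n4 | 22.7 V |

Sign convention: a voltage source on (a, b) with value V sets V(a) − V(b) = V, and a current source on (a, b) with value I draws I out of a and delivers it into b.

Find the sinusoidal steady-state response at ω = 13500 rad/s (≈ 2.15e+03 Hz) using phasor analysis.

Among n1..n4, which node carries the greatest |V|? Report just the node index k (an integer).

3

MNA unknowns: 4 node voltages V₁..V_4 plus 1 source current (V1)
R1: Y=0.6173+0.000j on G[3,4]
R2: Y=0.4608+0.000j on G[1,0]
C1: Y=0.000+0.004941j on G[4,0]
R3: Y=0.003195+0.000j on G[2,3]
R4: Y=0.0005780+0.000j on G[3,2]
I1: z[3]−=1.96, z[4]+=1.96
R5: Y=0.003247+0.000j on G[2,1]
I2: z[1]−=0.332, z[3]+=0.332
R6: Y=0.02024+0.000j on G[0,3]
L1: Y=0.000-0.001586j on G[1,3]
R7: Y=0.004032+0.000j on G[4,0]
R8: Y=0.009615+0.000j on G[1,4]
V1: row V1−V4=22.7, i_V1 at 1,4
solve → V1=1.213+0.2217j, V2=-11.96+0.1852j, V3=-23.29+0.1539j, V4=-21.49+0.2217j
aux → i_V1=-1.152-0.06341j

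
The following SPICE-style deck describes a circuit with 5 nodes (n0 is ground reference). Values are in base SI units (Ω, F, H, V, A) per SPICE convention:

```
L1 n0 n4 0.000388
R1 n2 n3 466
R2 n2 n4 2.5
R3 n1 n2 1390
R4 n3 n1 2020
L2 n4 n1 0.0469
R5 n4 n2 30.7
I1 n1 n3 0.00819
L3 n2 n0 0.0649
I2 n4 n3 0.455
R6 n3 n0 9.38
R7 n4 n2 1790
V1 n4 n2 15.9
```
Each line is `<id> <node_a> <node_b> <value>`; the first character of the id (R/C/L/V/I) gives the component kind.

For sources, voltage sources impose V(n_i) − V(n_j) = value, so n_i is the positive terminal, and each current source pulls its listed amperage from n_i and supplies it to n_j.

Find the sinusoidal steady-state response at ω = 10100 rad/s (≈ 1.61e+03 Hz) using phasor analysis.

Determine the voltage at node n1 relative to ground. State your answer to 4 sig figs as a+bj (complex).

-3.837-7.775j V

Apply KCL at each of the 4 non-ground nodes and solve the resulting linear system.
Node n1: branches {R3, R4, L2, I1} → V_1 = -3.837-7.775j
Node n2: branches {R1, R2, R3, R5, L3, R7, V1} → V_2 = -15.83-1.624j
Node n3: branches {R1, R4, I1, I2, R6} → V_3 = 3.911-0.06714j
Node n4: branches {L1, R2, L2, R5, I2, R7, V1} → V_4 = 0.06661-1.624j
Source currents: i(V1)=-6.940+0.02524j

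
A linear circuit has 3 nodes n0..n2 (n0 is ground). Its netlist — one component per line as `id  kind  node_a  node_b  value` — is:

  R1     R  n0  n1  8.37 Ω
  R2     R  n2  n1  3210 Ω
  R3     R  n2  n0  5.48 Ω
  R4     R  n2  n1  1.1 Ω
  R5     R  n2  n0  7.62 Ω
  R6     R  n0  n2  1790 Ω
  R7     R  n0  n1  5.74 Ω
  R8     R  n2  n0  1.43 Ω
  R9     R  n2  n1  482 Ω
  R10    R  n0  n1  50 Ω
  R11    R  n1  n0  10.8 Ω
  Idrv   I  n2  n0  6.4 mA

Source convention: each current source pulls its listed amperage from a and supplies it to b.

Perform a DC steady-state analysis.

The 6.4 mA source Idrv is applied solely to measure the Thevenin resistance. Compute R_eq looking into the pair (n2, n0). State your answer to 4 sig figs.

R_eq = 0.7724 Ω

MNA unknowns: 2 node voltages V₁..V_2
R1: Y=0.1195 on G[0,1]
R2: Y=0.0003115 on G[2,1]
R3: Y=0.1825 on G[2,0]
R4: Y=0.9091 on G[2,1]
R5: Y=0.1312 on G[2,0]
R6: Y=0.0005587 on G[0,2]
R7: Y=0.1742 on G[0,1]
R8: Y=0.6993 on G[2,0]
R9: Y=0.002075 on G[2,1]
R10: Y=0.02000 on G[0,1]
R11: Y=0.09259 on G[1,0]
Idrv: z[2]−=0.0064, z[0]+=0.0064
solve → V1=-0.003419, V2=-0.004944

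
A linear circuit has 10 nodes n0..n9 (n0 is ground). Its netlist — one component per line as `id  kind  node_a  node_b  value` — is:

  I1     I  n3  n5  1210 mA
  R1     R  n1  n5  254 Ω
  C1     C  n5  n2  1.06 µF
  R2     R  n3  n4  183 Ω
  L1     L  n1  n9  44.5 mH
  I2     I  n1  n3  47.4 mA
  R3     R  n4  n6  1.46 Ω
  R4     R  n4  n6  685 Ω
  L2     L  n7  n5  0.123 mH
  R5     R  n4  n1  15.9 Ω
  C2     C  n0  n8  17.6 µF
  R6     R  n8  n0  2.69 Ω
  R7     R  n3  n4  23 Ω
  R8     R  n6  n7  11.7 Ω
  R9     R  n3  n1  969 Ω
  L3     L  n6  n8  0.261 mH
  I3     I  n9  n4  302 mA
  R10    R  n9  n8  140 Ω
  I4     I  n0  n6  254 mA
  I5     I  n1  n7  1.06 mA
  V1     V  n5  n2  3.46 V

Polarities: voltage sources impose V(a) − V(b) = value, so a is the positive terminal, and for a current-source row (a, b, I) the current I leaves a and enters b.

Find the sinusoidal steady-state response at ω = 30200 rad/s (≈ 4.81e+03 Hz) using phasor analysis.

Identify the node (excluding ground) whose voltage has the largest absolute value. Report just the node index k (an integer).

9

MNA unknowns: 9 node voltages V₁..V_9 plus 1 source current (V1)
I1: z[3]−=1.21, z[5]+=1.21
R1: Y=0.003937+0.000j on G[1,5]
C1: Y=0.000+0.03201j on G[5,2]
R2: Y=0.005464+0.000j on G[3,4]
L1: Y=0.000-0.0007441j on G[1,9]
I2: z[1]−=0.0474, z[3]+=0.0474
R3: Y=0.6849+0.000j on G[4,6]
R4: Y=0.001460+0.000j on G[4,6]
L2: Y=0.000-0.2692j on G[7,5]
R5: Y=0.06289+0.000j on G[4,1]
C2: Y=0.000+0.5315j on G[0,8]
R6: Y=0.3717+0.000j on G[8,0]
R7: Y=0.04348+0.000j on G[3,4]
R8: Y=0.08547+0.000j on G[6,7]
R9: Y=0.001032+0.000j on G[3,1]
L3: Y=0.000-0.1269j on G[6,8]
I3: z[9]−=0.302, z[4]+=0.302
R10: Y=0.007143+0.000j on G[9,8]
I4: z[0]−=0.254, z[6]+=0.254
I5: z[1]−=0.00106, z[7]+=0.00106
V1: row V5−V2=3.46, i_V1 at 5,2
solve → V1=-1.567+4.739j, V2=10.06+8.126j, V3=-24.53+4.084j, V4=-1.255+4.070j, V5=13.52+8.126j, V6=-0.007426+4.008j, V7=13.47+3.852j, V8=0.2244-0.3209j, V9=-41.10-4.439j
aux → i_V1=0.000-0.1108j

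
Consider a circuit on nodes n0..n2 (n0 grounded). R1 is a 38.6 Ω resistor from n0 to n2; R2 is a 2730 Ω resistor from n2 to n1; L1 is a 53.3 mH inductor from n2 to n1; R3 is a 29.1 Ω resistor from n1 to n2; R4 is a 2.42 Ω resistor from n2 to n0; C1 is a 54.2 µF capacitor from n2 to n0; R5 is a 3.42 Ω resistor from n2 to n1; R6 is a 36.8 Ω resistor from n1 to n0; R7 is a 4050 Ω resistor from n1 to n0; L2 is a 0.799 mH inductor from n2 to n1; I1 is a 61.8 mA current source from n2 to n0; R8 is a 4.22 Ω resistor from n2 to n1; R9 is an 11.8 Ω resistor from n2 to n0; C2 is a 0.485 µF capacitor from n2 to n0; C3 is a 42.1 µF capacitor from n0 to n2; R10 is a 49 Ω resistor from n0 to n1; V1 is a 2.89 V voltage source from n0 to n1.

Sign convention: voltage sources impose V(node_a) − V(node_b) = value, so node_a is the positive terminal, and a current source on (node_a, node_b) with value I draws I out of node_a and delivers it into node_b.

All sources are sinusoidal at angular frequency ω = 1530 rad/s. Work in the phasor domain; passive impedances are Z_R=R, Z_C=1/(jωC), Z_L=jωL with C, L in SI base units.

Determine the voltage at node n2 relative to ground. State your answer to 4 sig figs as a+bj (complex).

-2.109+0.8831j V

Apply KCL at each of the 2 non-ground nodes and solve the resulting linear system.
Node n1: branches {R2, L1, R3, R5, R6, R7, L2, R8, R10, V1} → V_1 = -2.890+0.000j
Node n2: branches {R1, R2, L1, R3, R4, C1, R5, L2, I1, R8, R9, C2, C3} → V_2 = -2.109+0.8831j
Source currents: i(V1)=-1.312+0.1503j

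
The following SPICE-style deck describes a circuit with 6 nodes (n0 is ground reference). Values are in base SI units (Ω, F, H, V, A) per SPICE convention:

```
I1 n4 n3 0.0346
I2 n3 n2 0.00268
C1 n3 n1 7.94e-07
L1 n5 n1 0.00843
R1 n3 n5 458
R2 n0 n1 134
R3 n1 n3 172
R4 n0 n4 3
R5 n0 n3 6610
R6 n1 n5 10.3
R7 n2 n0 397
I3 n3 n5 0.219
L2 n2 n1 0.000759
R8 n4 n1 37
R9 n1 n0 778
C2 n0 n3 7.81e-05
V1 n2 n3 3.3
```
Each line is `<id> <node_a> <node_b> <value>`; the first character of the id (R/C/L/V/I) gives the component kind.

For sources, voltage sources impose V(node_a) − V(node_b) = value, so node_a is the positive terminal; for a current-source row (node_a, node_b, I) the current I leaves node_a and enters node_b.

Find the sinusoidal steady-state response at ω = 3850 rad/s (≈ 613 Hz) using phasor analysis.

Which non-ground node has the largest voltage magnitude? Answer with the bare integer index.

Apply KCL at each of the 5 non-ground nodes and solve the resulting linear system.
Node n1: branches {C1, L1, R2, R3, R6, L2, R8, R9} → V_1 = 3.330+0.5087j
Node n2: branches {I2, R7, L2, V1} → V_2 = 3.240+0.2944j
Node n3: branches {I1, I2, C1, R1, R3, R5, I3, C2, V1} → V_3 = -0.05971+0.2944j
Node n4: branches {I1, R4, R8} → V_4 = 0.1537+0.03815j
Node n5: branches {L1, R1, R6, I3} → V_5 = 5.275+1.108j
Source currents: i(V1)=0.06786-0.03129j

5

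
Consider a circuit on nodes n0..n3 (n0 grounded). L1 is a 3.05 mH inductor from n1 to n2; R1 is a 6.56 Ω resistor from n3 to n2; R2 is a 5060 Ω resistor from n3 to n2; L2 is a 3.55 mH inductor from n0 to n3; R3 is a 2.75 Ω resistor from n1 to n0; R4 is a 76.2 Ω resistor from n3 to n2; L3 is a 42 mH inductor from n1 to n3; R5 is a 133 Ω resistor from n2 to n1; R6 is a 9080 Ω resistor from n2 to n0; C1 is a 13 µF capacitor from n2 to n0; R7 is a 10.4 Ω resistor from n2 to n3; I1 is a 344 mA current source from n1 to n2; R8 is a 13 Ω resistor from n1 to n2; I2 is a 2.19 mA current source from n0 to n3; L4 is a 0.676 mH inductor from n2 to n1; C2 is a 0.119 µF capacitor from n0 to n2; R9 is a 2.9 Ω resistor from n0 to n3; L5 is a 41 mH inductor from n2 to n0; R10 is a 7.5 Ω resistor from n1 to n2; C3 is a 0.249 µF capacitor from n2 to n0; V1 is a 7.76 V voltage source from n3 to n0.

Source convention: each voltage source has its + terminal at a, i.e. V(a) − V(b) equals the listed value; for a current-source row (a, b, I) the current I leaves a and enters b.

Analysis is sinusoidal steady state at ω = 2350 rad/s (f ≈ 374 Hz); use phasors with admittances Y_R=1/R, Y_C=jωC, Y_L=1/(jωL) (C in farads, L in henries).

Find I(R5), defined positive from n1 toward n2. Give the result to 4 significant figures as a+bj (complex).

-0.006049-0.01205j A

Apply KCL at each of the 3 non-ground nodes and solve the resulting linear system.
Node n1: branches {L1, R3, L3, R5, I1, R8, L4, R10} → V_1 = 2.950-0.8755j
Node n2: branches {L1, R1, R2, R4, R5, R6, C1, R7, I1, R8, L4, C2, L5, R10, C3} → V_2 = 3.755+0.7275j
Node n3: branches {R1, R2, L2, R4, L3, R7, I2, R9, V1} → V_3 = 7.760+0.000j
Source currents: i(V1)=-3.732+1.169j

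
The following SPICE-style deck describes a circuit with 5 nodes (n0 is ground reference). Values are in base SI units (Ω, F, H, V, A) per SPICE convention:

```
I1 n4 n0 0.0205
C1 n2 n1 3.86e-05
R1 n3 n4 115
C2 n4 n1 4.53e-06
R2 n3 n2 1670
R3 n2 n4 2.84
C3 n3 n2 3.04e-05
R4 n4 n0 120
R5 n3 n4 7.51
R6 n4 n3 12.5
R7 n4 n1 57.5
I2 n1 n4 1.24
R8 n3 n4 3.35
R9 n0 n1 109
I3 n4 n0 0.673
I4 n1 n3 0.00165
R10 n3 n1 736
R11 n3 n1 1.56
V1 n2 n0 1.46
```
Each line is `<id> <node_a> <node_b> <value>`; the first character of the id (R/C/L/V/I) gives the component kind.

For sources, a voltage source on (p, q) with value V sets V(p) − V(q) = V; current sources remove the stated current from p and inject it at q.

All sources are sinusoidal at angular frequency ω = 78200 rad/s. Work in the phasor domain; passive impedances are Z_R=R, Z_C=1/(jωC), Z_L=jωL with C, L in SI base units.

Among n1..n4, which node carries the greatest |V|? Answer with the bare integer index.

MNA unknowns: 4 node voltages V₁..V_4 plus 1 source current (V1)
I1: z[4]−=0.0205, z[0]+=0.0205
C1: Y=0.000+3.019j on G[2,1]
R1: Y=0.008696+0.000j on G[3,4]
C2: Y=0.000+0.3542j on G[4,1]
R2: Y=0.0005988+0.000j on G[3,2]
R3: Y=0.3521+0.000j on G[2,4]
C3: Y=0.000+2.377j on G[3,2]
R4: Y=0.008333+0.000j on G[4,0]
R5: Y=0.1332+0.000j on G[3,4]
R6: Y=0.08000+0.000j on G[4,3]
R7: Y=0.01739+0.000j on G[4,1]
I2: z[1]−=1.24, z[4]+=1.24
R8: Y=0.2985+0.000j on G[3,4]
R9: Y=0.009174+0.000j on G[0,1]
I3: z[4]−=0.673, z[0]+=0.673
I4: z[1]−=0.00165, z[3]+=0.00165
R10: Y=0.001359+0.000j on G[3,1]
R11: Y=0.6410+0.000j on G[3,1]
V1: row V2−V0=1.46, i_V1 at 2,0
solve → V1=1.429+0.3291j, V2=1.460+0.000j, V3=1.529-0.05113j, V4=1.885-0.2031j
aux → i_V1=-0.7223-0.001327j

4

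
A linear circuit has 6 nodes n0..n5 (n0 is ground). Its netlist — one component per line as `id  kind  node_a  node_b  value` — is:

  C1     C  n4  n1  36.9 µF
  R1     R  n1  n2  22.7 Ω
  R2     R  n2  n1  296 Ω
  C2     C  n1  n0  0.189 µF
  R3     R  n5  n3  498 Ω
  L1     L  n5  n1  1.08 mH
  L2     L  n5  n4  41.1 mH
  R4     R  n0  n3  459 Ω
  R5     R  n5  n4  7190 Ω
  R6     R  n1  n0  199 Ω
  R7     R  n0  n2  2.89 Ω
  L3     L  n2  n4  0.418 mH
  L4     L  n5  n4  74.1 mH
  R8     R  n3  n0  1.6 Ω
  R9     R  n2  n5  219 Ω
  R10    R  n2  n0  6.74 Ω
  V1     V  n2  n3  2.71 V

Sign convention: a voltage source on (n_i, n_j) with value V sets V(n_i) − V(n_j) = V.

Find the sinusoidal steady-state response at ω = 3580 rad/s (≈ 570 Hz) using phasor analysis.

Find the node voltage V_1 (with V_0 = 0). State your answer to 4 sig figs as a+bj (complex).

1.475+0.07070j V

MNA unknowns: 5 node voltages V₁..V_5 plus 1 source current (V1)
C1: Y=0.000+0.1321j on G[4,1]
R1: Y=0.04405+0.000j on G[1,2]
R2: Y=0.003378+0.000j on G[2,1]
C2: Y=0.000+0.0006766j on G[1,0]
R3: Y=0.002008+0.000j on G[5,3]
L1: Y=0.000-0.2586j on G[5,1]
L2: Y=0.000-0.006796j on G[5,4]
R4: Y=0.002179+0.000j on G[0,3]
R5: Y=0.0001391+0.000j on G[5,4]
R6: Y=0.005025+0.000j on G[1,0]
R7: Y=0.3460+0.000j on G[0,2]
L3: Y=0.000-0.6683j on G[2,4]
L4: Y=0.000-0.003770j on G[5,4]
R8: Y=0.6250+0.000j on G[3,0]
R9: Y=0.004566+0.000j on G[2,5]
R10: Y=0.1484+0.000j on G[2,0]
V1: row V2−V3=2.71, i_V1 at 2,3
solve → V1=1.475+0.07070j, V2=1.509-0.001206j, V3=-1.201-0.001206j, V4=1.516-0.01764j, V5=1.478+0.04780j
aux → i_V1=-0.7587-0.0008551j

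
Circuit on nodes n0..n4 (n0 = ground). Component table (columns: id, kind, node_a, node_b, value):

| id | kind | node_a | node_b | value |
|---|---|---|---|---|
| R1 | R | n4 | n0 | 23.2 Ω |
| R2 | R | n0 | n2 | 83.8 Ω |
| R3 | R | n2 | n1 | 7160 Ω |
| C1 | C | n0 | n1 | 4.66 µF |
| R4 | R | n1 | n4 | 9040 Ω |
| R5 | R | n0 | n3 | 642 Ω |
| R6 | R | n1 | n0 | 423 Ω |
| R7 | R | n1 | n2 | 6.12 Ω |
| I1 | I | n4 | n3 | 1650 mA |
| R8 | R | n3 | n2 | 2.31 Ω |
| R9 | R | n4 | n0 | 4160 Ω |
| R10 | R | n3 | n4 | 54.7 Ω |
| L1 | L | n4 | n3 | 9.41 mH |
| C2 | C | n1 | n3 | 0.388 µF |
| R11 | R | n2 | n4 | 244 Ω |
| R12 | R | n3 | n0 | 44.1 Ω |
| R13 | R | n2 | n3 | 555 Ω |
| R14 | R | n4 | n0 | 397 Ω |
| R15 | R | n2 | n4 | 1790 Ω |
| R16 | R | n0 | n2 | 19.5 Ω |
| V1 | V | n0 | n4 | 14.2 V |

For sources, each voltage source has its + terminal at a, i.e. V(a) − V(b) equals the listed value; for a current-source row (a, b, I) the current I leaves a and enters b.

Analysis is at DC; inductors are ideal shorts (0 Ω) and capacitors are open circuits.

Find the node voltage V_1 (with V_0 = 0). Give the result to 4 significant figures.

MNA unknowns: 4 node voltages V₁..V_4 plus 2 source currents (L1, V1)
R1: Y=0.04310 on G[4,0]
R2: Y=0.01193 on G[0,2]
R3: Y=0.0001397 on G[2,1]
C1: Y=0.000 on G[0,1]
R4: Y=0.0001106 on G[1,4]
R5: Y=0.001558 on G[0,3]
R6: Y=0.002364 on G[1,0]
R7: Y=0.1634 on G[1,2]
I1: z[4]−=1.65, z[3]+=1.65
R8: Y=0.4329 on G[3,2]
R9: Y=0.0002404 on G[4,0]
R10: Y=0.01828 on G[3,4]
L1: row V4−V3=0, i_L1 at 4,3
C2: Y=0.000 on G[1,3]
R11: Y=0.004098 on G[2,4]
R12: Y=0.02268 on G[3,0]
R13: Y=0.001802 on G[2,3]
R14: Y=0.002519 on G[4,0]
R15: Y=0.0005587 on G[2,4]
R16: Y=0.05128 on G[0,2]
V1: row V0−V4=14.2, i_V1 at 0,4
solve → V1=-12.18, V2=-12.36, V3=-14.20, V4=-14.20
aux → i_L1=-2.795, i_V1=-1.805

-12.18 V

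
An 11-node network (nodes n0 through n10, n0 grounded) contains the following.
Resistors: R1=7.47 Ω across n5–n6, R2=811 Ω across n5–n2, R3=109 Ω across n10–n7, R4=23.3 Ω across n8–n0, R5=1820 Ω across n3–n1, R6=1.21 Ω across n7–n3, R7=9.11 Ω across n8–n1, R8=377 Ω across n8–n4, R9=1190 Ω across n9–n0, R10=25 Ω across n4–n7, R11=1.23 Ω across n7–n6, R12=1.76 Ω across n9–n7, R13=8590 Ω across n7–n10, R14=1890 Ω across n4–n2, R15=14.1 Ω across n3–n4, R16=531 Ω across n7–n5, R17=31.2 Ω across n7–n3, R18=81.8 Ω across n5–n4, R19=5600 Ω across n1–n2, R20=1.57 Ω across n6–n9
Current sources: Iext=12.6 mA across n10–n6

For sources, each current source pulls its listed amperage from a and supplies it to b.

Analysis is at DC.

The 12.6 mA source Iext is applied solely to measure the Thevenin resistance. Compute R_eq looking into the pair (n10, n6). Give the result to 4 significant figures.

MNA unknowns: 10 node voltages V₁..V_10
R1: Y=0.1339 on G[5,6]
R2: Y=0.001233 on G[5,2]
R3: Y=0.009174 on G[10,7]
R4: Y=0.04292 on G[8,0]
R5: Y=0.0005495 on G[3,1]
R6: Y=0.8264 on G[7,3]
R7: Y=0.1098 on G[8,1]
R8: Y=0.002653 on G[8,4]
R9: Y=0.0008403 on G[9,0]
R10: Y=0.04000 on G[4,7]
R11: Y=0.8130 on G[7,6]
R12: Y=0.5682 on G[9,7]
R13: Y=0.0001164 on G[7,10]
R14: Y=0.0005291 on G[4,2]
R15: Y=0.07092 on G[3,4]
R16: Y=0.001883 on G[7,5]
R17: Y=0.03205 on G[7,3]
R18: Y=0.01222 on G[5,4]
R19: Y=0.0001786 on G[1,2]
R20: Y=0.6369 on G[6,9]
Iext: z[10]−=0.0126, z[6]+=0.0126
solve → V1=-7.454e-05, V2=0.004739, V3=-0.002153, V4=-0.001130, V5=0.007954, V6=0.008956, V7=-0.002239, V8=-7.197e-05, V9=0.003675, V10=-1.358

R_eq = 108.5 Ω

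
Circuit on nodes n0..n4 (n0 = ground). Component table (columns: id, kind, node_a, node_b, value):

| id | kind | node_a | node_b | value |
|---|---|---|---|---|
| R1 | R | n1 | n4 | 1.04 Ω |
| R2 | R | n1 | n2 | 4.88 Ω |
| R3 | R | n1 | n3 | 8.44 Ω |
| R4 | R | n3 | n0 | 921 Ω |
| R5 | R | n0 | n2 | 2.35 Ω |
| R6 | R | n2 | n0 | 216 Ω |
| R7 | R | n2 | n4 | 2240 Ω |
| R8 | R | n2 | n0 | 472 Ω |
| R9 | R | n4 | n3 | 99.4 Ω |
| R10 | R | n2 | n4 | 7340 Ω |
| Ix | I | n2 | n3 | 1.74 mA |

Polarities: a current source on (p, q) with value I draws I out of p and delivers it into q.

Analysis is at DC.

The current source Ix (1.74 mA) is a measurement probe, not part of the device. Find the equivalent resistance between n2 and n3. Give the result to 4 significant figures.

R_eq = 12.48 Ω

Apply KCL at each of the 4 non-ground nodes and solve the resulting linear system.
Node n1: branches {R1, R2, R3} → V_1 = 0.008298
Node n2: branches {R2, R5, R6, R7, R8, R10, Ix} → V_2 = -5.441e-05
Node n3: branches {R3, R4, R9, Ix} → V_3 = 0.02166
Node n4: branches {R1, R7, R9, R10} → V_4 = 0.008431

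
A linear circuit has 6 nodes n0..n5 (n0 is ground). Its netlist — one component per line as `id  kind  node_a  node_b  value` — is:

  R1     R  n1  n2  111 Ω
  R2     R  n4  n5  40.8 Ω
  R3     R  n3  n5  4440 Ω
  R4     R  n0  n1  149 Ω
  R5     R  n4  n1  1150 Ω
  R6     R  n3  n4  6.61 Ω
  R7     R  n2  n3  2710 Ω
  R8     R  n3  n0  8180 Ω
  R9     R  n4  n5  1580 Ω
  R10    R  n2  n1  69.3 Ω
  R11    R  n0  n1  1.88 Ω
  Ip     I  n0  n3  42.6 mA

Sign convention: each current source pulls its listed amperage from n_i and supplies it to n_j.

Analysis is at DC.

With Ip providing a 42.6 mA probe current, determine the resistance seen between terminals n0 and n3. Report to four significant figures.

MNA unknowns: 5 node voltages V₁..V_5
R1: Y=0.009009 on G[1,2]
R2: Y=0.02451 on G[4,5]
R3: Y=0.0002252 on G[3,5]
R4: Y=0.006711 on G[0,1]
R5: Y=0.0008696 on G[4,1]
R6: Y=0.1513 on G[3,4]
R7: Y=0.0003690 on G[2,3]
R8: Y=0.0001222 on G[3,0]
R9: Y=0.0006329 on G[4,5]
R10: Y=0.01443 on G[2,1]
R11: Y=0.5319 on G[0,1]
Ip: z[0]−=0.0426, z[3]+=0.0426
solve → V1=0.07191, V2=0.5608, V3=31.62, V4=31.44, V5=31.44

R_eq = 742.2 Ω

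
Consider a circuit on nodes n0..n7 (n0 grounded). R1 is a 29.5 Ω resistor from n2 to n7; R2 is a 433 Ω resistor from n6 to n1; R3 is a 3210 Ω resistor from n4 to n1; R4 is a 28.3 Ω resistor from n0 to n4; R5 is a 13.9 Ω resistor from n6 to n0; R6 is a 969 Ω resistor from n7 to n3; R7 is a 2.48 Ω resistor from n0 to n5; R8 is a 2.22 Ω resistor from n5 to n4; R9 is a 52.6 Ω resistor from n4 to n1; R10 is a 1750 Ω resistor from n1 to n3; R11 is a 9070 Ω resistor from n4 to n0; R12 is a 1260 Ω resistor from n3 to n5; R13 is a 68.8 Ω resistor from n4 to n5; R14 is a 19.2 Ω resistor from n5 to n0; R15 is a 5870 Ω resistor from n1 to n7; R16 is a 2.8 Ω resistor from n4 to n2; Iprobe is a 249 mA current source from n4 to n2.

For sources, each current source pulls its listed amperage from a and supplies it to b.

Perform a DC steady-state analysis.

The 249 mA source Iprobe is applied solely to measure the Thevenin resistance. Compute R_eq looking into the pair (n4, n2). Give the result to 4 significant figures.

Element admittances at DC:
  Y(R1) = 0.03390 S between n2,n7
  Y(R2) = 0.002309 S between n6,n1
  Y(R3) = 0.0003115 S between n4,n1
  Y(R4) = 0.03534 S between n0,n4
  Y(R5) = 0.07194 S between n6,n0
  Y(R6) = 0.001032 S between n7,n3
  Y(R7) = 0.4032 S between n0,n5
  Y(R8) = 0.4505 S between n5,n4
  Y(R9) = 0.01901 S between n4,n1
  Y(R10) = 0.0005714 S between n1,n3
  Y(R11) = 0.0001103 S between n4,n0
  Y(R12) = 0.0007937 S between n3,n5
  Y(R13) = 0.01453 S between n4,n5
  Y(R14) = 0.05208 S between n5,n0
  Y(R15) = 0.0001704 S between n1,n7
  Y(R16) = 0.3571 S between n4,n2
  Iprobe: injects 0.249 A into n2 (from n4)
Assemble and solve the 7×7 MNA system:
  V(n1)=0.01230  V(n2)=0.6952  V(n3)=0.2958  V(n4)=-0.0005411  V(n5)=-1.834e-05  V(n6)=0.0003827  V(n7)=0.6802

R_eq = 2.794 Ω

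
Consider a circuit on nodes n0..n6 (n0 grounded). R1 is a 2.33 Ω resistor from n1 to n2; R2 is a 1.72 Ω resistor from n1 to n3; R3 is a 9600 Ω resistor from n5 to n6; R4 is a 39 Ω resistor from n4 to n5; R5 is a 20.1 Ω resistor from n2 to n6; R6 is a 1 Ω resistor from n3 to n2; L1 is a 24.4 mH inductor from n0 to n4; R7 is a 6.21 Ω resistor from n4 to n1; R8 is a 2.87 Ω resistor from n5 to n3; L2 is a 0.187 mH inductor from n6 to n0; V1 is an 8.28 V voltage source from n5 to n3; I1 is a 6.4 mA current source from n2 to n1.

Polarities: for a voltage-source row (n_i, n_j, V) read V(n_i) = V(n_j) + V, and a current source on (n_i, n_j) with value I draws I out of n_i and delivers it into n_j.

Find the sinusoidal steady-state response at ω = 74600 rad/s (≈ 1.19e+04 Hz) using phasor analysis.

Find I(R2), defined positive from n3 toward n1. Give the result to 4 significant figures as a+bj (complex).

-0.1209-0.0002450j A

MNA unknowns: 6 node voltages V₁..V_6 plus 1 source current (V1)
R1: Y=0.4292+0.000j on G[1,2]
R2: Y=0.5814+0.000j on G[1,3]
R3: Y=0.0001042+0.000j on G[5,6]
R4: Y=0.02564+0.000j on G[4,5]
R5: Y=0.04975+0.000j on G[2,6]
R6: Y=1.000+0.000j on G[3,2]
L1: Y=0.000-0.0005494j on G[0,4]
R7: Y=0.1610+0.000j on G[4,1]
R8: Y=0.3484+0.000j on G[5,3]
L2: Y=0.000-0.07168j on G[6,0]
V1: row V5−V3=8.28, i_V1 at 5,3
I1: z[2]−=0.0064, z[1]+=0.0064
solve → V1=0.1225+0.01420j, V2=-0.02681+0.01343j, V3=-0.08536+0.01378j, V4=1.231+0.01776j, V5=8.195+0.01378j, V6=-0.009436-0.0001361j
aux → i_V1=-3.064+0.0001008j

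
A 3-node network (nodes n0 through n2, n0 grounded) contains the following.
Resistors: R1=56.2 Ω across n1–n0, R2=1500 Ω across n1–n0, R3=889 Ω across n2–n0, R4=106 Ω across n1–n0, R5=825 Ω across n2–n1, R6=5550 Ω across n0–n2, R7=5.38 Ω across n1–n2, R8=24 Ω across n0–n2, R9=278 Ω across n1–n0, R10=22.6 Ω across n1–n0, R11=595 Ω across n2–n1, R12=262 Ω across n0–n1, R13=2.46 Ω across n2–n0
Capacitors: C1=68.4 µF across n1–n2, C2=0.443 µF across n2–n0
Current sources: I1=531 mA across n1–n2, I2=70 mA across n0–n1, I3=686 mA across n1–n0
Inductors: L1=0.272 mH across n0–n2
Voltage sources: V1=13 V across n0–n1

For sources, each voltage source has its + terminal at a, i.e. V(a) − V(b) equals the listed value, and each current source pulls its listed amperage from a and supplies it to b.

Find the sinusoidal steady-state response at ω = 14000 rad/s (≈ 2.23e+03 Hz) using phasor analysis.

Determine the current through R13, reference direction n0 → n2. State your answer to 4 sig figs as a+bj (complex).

4.502+2.983j A

Element admittances at ω=14000 rad/s:
  Y(R1) = 0.01779+0.000j S between n1,n0
  Y(R2) = 0.0006667+0.000j S between n1,n0
  Y(R3) = 0.001125+0.000j S between n2,n0
  Y(R4) = 0.009434+0.000j S between n1,n0
  Y(R5) = 0.001212+0.000j S between n2,n1
  Y(R6) = 0.0001802+0.000j S between n0,n2
  Y(C1) = 0.000+0.9576j S between n1,n2
  Y(R7) = 0.1859+0.000j S between n1,n2
  Y(R8) = 0.04167+0.000j S between n0,n2
  I1: injects 0.531 A into n2 (from n1)
  I2: injects 0.07 A into n1 (from n0)
  I3: injects 0.686 A into n0 (from n1)
  Y(R9) = 0.003597+0.000j S between n1,n0
  Y(R10) = 0.04425+0.000j S between n1,n0
  Y(L1) = 0.000-0.2626j S between n0,n2
  Y(R11) = 0.001681+0.000j S between n2,n1
  Y(C2) = 0.000+0.006202j S between n2,n0
  Y(R12) = 0.003817+0.000j S between n0,n1
  Y(R13) = 0.4065+0.000j S between n2,n0
  V1: constraint V(n0)−V(n1) = 13
Assemble and solve the 3×3 MNA system:
  V(n1)=-13.00+0.000j  V(n2)=-11.07-7.338j
  i(V1)=-7.277-0.4586j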